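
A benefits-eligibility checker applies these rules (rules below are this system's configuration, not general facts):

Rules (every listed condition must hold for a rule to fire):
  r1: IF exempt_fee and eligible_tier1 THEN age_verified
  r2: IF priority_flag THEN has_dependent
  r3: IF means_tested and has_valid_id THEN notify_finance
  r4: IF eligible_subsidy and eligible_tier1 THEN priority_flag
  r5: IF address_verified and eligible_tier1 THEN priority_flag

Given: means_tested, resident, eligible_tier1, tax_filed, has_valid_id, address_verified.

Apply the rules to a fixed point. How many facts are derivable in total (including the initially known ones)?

Round 1: r3 [IF means_tested and has_valid_id THEN notify_finance]; r5 [IF address_verified and eligible_tier1 THEN priority_flag]. New: notify_finance, priority_flag.
Round 2: r2 [IF priority_flag THEN has_dependent]. New: has_dependent.
Closure: {address_verified, eligible_tier1, has_dependent, has_valid_id, means_tested, notify_finance, priority_flag, resident, tax_filed} — 9 facts.

9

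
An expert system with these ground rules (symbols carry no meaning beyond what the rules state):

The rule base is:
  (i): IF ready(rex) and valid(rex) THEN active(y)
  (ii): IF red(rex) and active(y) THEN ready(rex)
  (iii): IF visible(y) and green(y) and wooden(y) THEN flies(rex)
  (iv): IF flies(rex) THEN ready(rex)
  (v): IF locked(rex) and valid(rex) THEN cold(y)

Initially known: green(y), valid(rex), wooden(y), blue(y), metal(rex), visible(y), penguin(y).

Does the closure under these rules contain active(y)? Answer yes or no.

yes

Round 1: (iii) [IF visible(y) and green(y) and wooden(y) THEN flies(rex)]. New: flies(rex).
Round 2: (iv) [IF flies(rex) THEN ready(rex)]. New: ready(rex).
Round 3: (i) [IF ready(rex) and valid(rex) THEN active(y)]. New: active(y).
active(y) appears in round 3, so it is derivable.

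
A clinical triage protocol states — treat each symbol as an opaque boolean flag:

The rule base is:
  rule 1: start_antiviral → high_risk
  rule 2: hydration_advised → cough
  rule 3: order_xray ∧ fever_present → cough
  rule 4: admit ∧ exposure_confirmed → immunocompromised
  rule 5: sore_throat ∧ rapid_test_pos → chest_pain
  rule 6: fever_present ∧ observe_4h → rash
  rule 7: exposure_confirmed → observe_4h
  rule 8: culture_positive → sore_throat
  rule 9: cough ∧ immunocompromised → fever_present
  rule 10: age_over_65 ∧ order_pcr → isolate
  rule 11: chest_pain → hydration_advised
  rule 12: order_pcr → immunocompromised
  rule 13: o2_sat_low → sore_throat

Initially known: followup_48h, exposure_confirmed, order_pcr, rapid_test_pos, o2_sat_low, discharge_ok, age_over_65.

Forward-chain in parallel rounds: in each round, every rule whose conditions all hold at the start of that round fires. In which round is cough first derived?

Round 1: rule 7 [exposure_confirmed → observe_4h]; rule 10 [age_over_65 ∧ order_pcr → isolate]; rule 12 [order_pcr → immunocompromised]; rule 13 [o2_sat_low → sore_throat]. Adds observe_4h, isolate, immunocompromised, sore_throat.
Round 2: rule 5 [sore_throat ∧ rapid_test_pos → chest_pain]. Adds chest_pain.
Round 3: rule 11 [chest_pain → hydration_advised]. Adds hydration_advised.
Round 4: rule 2 [hydration_advised → cough]. Adds cough.
cough first appears in round 4.

4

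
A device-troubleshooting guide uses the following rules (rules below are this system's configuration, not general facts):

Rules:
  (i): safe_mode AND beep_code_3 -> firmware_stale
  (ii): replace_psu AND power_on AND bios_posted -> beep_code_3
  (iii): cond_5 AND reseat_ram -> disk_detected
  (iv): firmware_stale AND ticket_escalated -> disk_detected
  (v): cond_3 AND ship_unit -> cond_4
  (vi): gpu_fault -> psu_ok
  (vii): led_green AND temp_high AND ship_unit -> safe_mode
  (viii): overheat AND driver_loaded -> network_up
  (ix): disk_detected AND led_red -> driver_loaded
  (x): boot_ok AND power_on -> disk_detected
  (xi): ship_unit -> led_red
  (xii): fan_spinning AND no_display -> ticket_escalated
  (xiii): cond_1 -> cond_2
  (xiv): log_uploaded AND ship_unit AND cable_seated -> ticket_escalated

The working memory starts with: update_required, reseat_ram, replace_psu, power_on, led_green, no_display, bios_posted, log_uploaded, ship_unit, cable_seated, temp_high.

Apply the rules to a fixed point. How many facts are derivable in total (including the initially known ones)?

[1] (ii) [replace_psu AND power_on AND bios_posted -> beep_code_3]; (vii) [led_green AND temp_high AND ship_unit -> safe_mode]; (xi) [ship_unit -> led_red]; (xiv) [log_uploaded AND ship_unit AND cable_seated -> ticket_escalated]. ⇒ new: beep_code_3, safe_mode, led_red, ticket_escalated.
[2] (i) [safe_mode AND beep_code_3 -> firmware_stale]. ⇒ new: firmware_stale.
[3] (iv) [firmware_stale AND ticket_escalated -> disk_detected]. ⇒ new: disk_detected.
[4] (ix) [disk_detected AND led_red -> driver_loaded]. ⇒ new: driver_loaded.
Closure: {beep_code_3, bios_posted, cable_seated, disk_detected, driver_loaded, firmware_stale, led_green, led_red, log_uploaded, no_display, power_on, replace_psu, reseat_ram, safe_mode, ship_unit, temp_high, ticket_escalated, update_required} — 18 facts.

18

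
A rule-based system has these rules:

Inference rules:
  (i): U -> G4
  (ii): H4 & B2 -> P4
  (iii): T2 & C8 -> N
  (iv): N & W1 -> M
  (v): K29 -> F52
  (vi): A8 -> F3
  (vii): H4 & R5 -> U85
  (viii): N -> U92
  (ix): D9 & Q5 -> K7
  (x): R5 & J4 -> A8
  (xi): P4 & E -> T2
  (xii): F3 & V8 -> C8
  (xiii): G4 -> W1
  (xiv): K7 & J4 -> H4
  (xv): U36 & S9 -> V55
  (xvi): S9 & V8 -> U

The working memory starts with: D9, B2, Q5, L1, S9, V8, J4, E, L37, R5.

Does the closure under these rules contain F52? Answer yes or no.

no

Round 1: (ix) [D9 & Q5 -> K7]; (x) [R5 & J4 -> A8]; (xvi) [S9 & V8 -> U]. New: K7, A8, U.
Round 2: (i) [U -> G4]; (vi) [A8 -> F3]; (xiv) [K7 & J4 -> H4]. New: G4, F3, H4.
Round 3: (ii) [H4 & B2 -> P4]; (vii) [H4 & R5 -> U85]; (xii) [F3 & V8 -> C8]; (xiii) [G4 -> W1]. New: P4, U85, C8, W1.
Round 4: (xi) [P4 & E -> T2]. New: T2.
Round 5: (iii) [T2 & C8 -> N]. New: N.
Round 6: (iv) [N & W1 -> M]; (viii) [N -> U92]. New: M, U92.
Fixed point reached. F52 is concluded only by (v); (v) needs K29 (never derived).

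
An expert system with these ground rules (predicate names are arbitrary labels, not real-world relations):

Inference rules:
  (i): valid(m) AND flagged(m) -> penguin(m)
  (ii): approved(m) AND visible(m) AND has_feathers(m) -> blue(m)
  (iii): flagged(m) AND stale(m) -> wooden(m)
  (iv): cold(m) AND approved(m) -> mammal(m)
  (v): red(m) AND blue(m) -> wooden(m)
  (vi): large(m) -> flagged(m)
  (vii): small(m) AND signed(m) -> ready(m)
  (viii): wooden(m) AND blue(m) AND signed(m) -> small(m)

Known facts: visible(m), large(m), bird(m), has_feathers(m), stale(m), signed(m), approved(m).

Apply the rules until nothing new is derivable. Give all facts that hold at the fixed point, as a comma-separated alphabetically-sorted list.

Round 1 — (ii), (vi), derive blue(m), flagged(m).
Round 2 — (iii), derive wooden(m).
Round 3 — (viii), derive small(m).
Round 4 — (vii), derive ready(m).

approved(m), bird(m), blue(m), flagged(m), has_feathers(m), large(m), ready(m), signed(m), small(m), stale(m), visible(m), wooden(m)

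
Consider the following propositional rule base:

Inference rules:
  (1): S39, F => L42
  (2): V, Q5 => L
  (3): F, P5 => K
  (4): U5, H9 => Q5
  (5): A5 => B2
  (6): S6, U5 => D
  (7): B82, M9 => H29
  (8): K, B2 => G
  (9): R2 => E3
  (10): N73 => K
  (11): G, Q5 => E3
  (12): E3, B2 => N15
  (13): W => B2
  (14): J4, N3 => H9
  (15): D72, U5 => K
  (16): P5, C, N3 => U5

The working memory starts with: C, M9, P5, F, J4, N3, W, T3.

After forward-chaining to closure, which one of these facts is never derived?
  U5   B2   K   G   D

D

Round 1 fires (3), (13), (14), (16), giving K, B2, H9, U5.
Round 2 fires (4), (8), giving Q5, G.
Round 3 fires (11), giving E3.
Round 4 fires (12), giving N15.
Derived: G (round 2), U5 (round 1), K (round 1), B2 (round 1). D never appears in any round.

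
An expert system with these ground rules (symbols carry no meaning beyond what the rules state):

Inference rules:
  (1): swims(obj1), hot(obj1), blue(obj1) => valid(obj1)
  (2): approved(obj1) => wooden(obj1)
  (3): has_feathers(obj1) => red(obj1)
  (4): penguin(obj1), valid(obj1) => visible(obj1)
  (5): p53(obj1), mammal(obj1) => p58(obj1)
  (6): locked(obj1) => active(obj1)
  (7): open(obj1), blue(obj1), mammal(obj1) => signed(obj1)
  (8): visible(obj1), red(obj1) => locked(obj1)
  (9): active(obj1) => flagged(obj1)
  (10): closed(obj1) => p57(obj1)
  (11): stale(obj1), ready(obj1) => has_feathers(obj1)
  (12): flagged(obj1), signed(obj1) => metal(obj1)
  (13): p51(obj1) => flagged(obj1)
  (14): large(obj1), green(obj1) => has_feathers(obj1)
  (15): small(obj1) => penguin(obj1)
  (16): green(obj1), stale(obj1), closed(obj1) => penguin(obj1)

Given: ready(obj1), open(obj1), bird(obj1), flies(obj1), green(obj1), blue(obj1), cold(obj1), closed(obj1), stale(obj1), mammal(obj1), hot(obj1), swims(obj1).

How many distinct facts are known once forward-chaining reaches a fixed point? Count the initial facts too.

23

Round 1: (1) [swims(obj1), hot(obj1), blue(obj1) => valid(obj1)]; (7) [open(obj1), blue(obj1), mammal(obj1) => signed(obj1)]; (10) [closed(obj1) => p57(obj1)]; (11) [stale(obj1), ready(obj1) => has_feathers(obj1)]; (16) [green(obj1), stale(obj1), closed(obj1) => penguin(obj1)]. Adds valid(obj1), signed(obj1), p57(obj1), has_feathers(obj1), penguin(obj1).
Round 2: (3) [has_feathers(obj1) => red(obj1)]; (4) [penguin(obj1), valid(obj1) => visible(obj1)]. Adds red(obj1), visible(obj1).
Round 3: (8) [visible(obj1), red(obj1) => locked(obj1)]. Adds locked(obj1).
Round 4: (6) [locked(obj1) => active(obj1)]. Adds active(obj1).
Round 5: (9) [active(obj1) => flagged(obj1)]. Adds flagged(obj1).
Round 6: (12) [flagged(obj1), signed(obj1) => metal(obj1)]. Adds metal(obj1).
Closure: {active(obj1), bird(obj1), blue(obj1), closed(obj1), cold(obj1), flagged(obj1), flies(obj1), green(obj1), has_feathers(obj1), hot(obj1), locked(obj1), mammal(obj1), metal(obj1), open(obj1), p57(obj1), penguin(obj1), ready(obj1), red(obj1), signed(obj1), stale(obj1), swims(obj1), valid(obj1), visible(obj1)} — 23 facts.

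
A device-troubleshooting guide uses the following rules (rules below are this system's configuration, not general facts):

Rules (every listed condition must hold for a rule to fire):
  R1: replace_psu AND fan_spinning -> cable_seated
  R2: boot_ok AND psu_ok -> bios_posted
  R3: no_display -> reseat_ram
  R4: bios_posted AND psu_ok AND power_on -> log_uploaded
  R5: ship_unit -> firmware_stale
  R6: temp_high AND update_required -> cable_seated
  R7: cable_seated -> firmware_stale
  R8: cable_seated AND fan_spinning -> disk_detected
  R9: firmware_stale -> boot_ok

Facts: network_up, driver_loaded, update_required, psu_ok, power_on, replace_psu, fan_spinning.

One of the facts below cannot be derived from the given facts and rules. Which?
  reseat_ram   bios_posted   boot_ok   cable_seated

reseat_ram

Round 1 fires R1, giving cable_seated.
Round 2 fires R7, R8, giving firmware_stale, disk_detected.
Round 3 fires R9, giving boot_ok.
Round 4 fires R2, giving bios_posted.
Round 5 fires R4, giving log_uploaded.
Derived: boot_ok (round 3), bios_posted (round 4), cable_seated (round 1). reseat_ram never appears in any round.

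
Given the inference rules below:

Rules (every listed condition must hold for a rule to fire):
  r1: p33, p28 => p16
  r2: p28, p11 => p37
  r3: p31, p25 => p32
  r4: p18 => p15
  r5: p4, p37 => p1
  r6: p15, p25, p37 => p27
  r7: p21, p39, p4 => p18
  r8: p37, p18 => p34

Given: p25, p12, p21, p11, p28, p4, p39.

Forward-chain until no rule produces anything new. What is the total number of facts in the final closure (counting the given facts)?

13

Round 1 fires r2, r7, giving p37, p18.
Round 2 fires r4, r5, r8, giving p15, p1, p34.
Round 3 fires r6, giving p27.
Closure: {p1, p11, p12, p15, p18, p21, p25, p27, p28, p34, p37, p39, p4} — 13 facts.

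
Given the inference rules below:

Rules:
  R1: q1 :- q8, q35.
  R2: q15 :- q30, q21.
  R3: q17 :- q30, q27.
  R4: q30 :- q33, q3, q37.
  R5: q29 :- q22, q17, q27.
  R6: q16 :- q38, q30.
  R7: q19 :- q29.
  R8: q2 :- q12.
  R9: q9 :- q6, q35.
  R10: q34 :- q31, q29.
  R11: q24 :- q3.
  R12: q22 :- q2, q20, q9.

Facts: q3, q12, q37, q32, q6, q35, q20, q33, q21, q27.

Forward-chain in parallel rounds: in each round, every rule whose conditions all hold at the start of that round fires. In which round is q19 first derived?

4

Round 1: R4 [q30 :- q33, q3, q37.]; R8 [q2 :- q12.]; R9 [q9 :- q6, q35.]; R11 [q24 :- q3.]. Adds q30, q2, q9, q24.
Round 2: R2 [q15 :- q30, q21.]; R3 [q17 :- q30, q27.]; R12 [q22 :- q2, q20, q9.]. Adds q15, q17, q22.
Round 3: R5 [q29 :- q22, q17, q27.]. Adds q29.
Round 4: R7 [q19 :- q29.]. Adds q19.
q19 first appears in round 4.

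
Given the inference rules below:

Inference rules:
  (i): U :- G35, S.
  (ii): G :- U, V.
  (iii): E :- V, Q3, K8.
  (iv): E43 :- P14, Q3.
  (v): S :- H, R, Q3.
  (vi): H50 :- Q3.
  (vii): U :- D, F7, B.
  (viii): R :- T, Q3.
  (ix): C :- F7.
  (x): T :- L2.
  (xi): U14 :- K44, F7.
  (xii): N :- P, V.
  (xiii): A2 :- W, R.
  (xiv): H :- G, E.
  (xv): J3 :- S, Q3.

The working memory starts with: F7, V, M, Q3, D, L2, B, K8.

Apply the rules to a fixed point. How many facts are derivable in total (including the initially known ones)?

Round 1: (iii) [E :- V, Q3, K8.]; (vi) [H50 :- Q3.]; (vii) [U :- D, F7, B.]; (ix) [C :- F7.]; (x) [T :- L2.]. New: E, H50, U, C, T.
Round 2: (ii) [G :- U, V.]; (viii) [R :- T, Q3.]. New: G, R.
Round 3: (xiv) [H :- G, E.]. New: H.
Round 4: (v) [S :- H, R, Q3.]. New: S.
Round 5: (xv) [J3 :- S, Q3.]. New: J3.
Closure: {B, C, D, E, F7, G, H, H50, J3, K8, L2, M, Q3, R, S, T, U, V} — 18 facts.

18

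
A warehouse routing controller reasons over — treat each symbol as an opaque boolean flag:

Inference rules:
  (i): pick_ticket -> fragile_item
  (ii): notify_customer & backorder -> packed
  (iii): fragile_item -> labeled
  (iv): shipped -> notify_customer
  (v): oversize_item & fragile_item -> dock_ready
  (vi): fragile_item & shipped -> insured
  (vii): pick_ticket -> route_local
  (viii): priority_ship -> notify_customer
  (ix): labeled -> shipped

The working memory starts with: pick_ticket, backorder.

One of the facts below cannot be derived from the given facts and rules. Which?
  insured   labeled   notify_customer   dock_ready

Round 1 fires (i), (vii), giving fragile_item, route_local.
Round 2 fires (iii), giving labeled.
Round 3 fires (ix), giving shipped.
Round 4 fires (iv), (vi), giving notify_customer, insured.
Round 5 fires (ii), giving packed.
Derived: notify_customer (round 4), labeled (round 2), insured (round 4). dock_ready never appears in any round.

dock_ready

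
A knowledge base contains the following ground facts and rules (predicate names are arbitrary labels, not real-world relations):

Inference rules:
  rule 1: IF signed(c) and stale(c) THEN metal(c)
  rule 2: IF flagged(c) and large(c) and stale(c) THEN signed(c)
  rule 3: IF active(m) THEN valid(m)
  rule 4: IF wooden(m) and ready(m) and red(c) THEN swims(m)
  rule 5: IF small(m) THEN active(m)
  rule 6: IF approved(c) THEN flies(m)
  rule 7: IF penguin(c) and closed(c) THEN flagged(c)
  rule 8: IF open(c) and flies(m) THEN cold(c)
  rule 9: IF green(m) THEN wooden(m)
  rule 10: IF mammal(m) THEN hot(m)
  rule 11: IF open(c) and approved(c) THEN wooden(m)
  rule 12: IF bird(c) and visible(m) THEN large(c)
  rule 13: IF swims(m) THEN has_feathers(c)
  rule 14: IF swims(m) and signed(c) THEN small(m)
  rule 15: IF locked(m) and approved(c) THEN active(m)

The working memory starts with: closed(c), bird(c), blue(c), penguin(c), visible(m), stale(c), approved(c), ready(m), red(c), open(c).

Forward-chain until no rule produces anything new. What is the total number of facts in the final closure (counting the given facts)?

22

Round 1: rule 6 [IF approved(c) THEN flies(m)]; rule 7 [IF penguin(c) and closed(c) THEN flagged(c)]; rule 11 [IF open(c) and approved(c) THEN wooden(m)]; rule 12 [IF bird(c) and visible(m) THEN large(c)]. Adds flies(m), flagged(c), wooden(m), large(c).
Round 2: rule 2 [IF flagged(c) and large(c) and stale(c) THEN signed(c)]; rule 4 [IF wooden(m) and ready(m) and red(c) THEN swims(m)]; rule 8 [IF open(c) and flies(m) THEN cold(c)]. Adds signed(c), swims(m), cold(c).
Round 3: rule 1 [IF signed(c) and stale(c) THEN metal(c)]; rule 13 [IF swims(m) THEN has_feathers(c)]; rule 14 [IF swims(m) and signed(c) THEN small(m)]. Adds metal(c), has_feathers(c), small(m).
Round 4: rule 5 [IF small(m) THEN active(m)]. Adds active(m).
Round 5: rule 3 [IF active(m) THEN valid(m)]. Adds valid(m).
Closure: {active(m), approved(c), bird(c), blue(c), closed(c), cold(c), flagged(c), flies(m), has_feathers(c), large(c), metal(c), open(c), penguin(c), ready(m), red(c), signed(c), small(m), stale(c), swims(m), valid(m), visible(m), wooden(m)} — 22 facts.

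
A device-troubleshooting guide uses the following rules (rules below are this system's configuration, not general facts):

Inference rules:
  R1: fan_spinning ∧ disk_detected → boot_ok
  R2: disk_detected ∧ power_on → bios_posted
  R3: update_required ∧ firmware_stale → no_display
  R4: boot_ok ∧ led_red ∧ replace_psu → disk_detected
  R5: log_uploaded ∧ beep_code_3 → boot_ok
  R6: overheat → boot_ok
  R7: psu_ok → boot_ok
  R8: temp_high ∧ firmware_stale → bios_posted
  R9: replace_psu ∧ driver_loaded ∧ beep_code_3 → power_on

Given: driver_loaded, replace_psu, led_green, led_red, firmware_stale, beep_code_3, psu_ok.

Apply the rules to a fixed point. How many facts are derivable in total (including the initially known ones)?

11

Round 1 — R7, R9, derive boot_ok, power_on.
Round 2 — R4, derive disk_detected.
Round 3 — R2, derive bios_posted.
Closure: {beep_code_3, bios_posted, boot_ok, disk_detected, driver_loaded, firmware_stale, led_green, led_red, power_on, psu_ok, replace_psu} — 11 facts.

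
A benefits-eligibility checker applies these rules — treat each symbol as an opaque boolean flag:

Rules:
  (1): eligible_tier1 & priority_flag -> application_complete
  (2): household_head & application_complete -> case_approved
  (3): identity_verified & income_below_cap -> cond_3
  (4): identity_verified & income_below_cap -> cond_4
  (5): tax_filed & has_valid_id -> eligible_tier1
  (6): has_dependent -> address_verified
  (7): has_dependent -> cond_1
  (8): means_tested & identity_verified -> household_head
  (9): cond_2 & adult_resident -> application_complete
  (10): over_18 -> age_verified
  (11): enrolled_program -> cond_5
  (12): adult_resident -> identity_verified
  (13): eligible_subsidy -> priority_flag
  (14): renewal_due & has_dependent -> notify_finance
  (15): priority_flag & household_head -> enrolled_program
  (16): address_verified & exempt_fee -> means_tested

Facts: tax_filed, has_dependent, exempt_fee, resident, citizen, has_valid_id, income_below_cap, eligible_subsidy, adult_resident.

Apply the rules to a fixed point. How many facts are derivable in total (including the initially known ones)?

Round 1: (5) [tax_filed & has_valid_id -> eligible_tier1]; (6) [has_dependent -> address_verified]; (7) [has_dependent -> cond_1]; (12) [adult_resident -> identity_verified]; (13) [eligible_subsidy -> priority_flag]. New: eligible_tier1, address_verified, cond_1, identity_verified, priority_flag.
Round 2: (1) [eligible_tier1 & priority_flag -> application_complete]; (3) [identity_verified & income_below_cap -> cond_3]; (4) [identity_verified & income_below_cap -> cond_4]; (16) [address_verified & exempt_fee -> means_tested]. New: application_complete, cond_3, cond_4, means_tested.
Round 3: (8) [means_tested & identity_verified -> household_head]. New: household_head.
Round 4: (2) [household_head & application_complete -> case_approved]; (15) [priority_flag & household_head -> enrolled_program]. New: case_approved, enrolled_program.
Round 5: (11) [enrolled_program -> cond_5]. New: cond_5.
Closure: {address_verified, adult_resident, application_complete, case_approved, citizen, cond_1, cond_3, cond_4, cond_5, eligible_subsidy, eligible_tier1, enrolled_program, exempt_fee, has_dependent, has_valid_id, household_head, identity_verified, income_below_cap, means_tested, priority_flag, resident, tax_filed} — 22 facts.

22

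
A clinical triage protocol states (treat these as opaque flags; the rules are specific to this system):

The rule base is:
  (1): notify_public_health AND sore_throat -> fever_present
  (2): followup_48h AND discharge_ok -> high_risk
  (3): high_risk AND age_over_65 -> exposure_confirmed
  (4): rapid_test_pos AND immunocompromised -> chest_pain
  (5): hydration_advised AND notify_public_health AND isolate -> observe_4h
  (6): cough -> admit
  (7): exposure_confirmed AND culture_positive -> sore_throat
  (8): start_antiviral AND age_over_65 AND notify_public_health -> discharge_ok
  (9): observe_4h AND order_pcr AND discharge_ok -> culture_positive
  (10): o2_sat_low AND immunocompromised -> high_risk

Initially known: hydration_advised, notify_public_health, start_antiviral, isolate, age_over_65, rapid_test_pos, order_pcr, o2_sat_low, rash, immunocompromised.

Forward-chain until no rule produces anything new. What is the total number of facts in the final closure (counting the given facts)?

18

Round 1 — (4), (5), (8), (10), derive chest_pain, observe_4h, discharge_ok, high_risk.
Round 2 — (3), (9), derive exposure_confirmed, culture_positive.
Round 3 — (7), derive sore_throat.
Round 4 — (1), derive fever_present.
Closure: {age_over_65, chest_pain, culture_positive, discharge_ok, exposure_confirmed, fever_present, high_risk, hydration_advised, immunocompromised, isolate, notify_public_health, o2_sat_low, observe_4h, order_pcr, rapid_test_pos, rash, sore_throat, start_antiviral} — 18 facts.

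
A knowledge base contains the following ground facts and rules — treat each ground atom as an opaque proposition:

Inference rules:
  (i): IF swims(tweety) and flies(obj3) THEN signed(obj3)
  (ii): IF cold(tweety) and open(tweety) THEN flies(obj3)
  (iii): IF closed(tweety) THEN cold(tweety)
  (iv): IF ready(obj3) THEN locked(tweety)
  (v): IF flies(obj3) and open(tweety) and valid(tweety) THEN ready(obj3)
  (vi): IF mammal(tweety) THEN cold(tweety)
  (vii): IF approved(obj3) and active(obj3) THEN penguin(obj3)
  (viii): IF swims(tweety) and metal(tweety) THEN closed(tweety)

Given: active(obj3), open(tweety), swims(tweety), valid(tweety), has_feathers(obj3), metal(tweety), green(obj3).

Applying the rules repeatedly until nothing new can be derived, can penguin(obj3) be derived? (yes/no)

no

Round 1: (viii) [IF swims(tweety) and metal(tweety) THEN closed(tweety)]. New: closed(tweety).
Round 2: (iii) [IF closed(tweety) THEN cold(tweety)]. New: cold(tweety).
Round 3: (ii) [IF cold(tweety) and open(tweety) THEN flies(obj3)]. New: flies(obj3).
Round 4: (i) [IF swims(tweety) and flies(obj3) THEN signed(obj3)]; (v) [IF flies(obj3) and open(tweety) and valid(tweety) THEN ready(obj3)]. New: signed(obj3), ready(obj3).
Round 5: (iv) [IF ready(obj3) THEN locked(tweety)]. New: locked(tweety).
Fixed point reached. penguin(obj3) is concluded only by (vii); (vii) needs approved(obj3) (never derived).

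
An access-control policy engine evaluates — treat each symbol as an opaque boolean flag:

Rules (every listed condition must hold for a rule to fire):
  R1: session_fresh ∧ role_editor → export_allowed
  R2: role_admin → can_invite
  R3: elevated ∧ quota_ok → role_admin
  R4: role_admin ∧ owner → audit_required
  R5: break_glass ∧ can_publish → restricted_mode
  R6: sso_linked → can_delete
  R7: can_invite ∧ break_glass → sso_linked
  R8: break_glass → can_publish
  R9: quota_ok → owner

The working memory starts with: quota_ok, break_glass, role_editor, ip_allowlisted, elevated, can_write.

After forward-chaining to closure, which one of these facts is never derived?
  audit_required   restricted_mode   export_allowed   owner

export_allowed

Round 1: R3 [elevated ∧ quota_ok → role_admin]; R8 [break_glass → can_publish]; R9 [quota_ok → owner]. Adds role_admin, can_publish, owner.
Round 2: R2 [role_admin → can_invite]; R4 [role_admin ∧ owner → audit_required]; R5 [break_glass ∧ can_publish → restricted_mode]. Adds can_invite, audit_required, restricted_mode.
Round 3: R7 [can_invite ∧ break_glass → sso_linked]. Adds sso_linked.
Round 4: R6 [sso_linked → can_delete]. Adds can_delete.
Derived: owner (round 1), audit_required (round 2), restricted_mode (round 2). export_allowed never appears in any round.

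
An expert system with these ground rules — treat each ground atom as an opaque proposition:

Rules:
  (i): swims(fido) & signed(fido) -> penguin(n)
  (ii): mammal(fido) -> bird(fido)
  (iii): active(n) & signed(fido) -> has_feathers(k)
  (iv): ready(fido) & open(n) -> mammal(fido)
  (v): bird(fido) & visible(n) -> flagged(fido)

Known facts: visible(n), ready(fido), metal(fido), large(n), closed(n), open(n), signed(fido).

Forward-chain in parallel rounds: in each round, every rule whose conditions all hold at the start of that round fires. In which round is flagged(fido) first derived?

Round 1: (iv) [ready(fido) & open(n) -> mammal(fido)]. New: mammal(fido).
Round 2: (ii) [mammal(fido) -> bird(fido)]. New: bird(fido).
Round 3: (v) [bird(fido) & visible(n) -> flagged(fido)]. New: flagged(fido).
flagged(fido) first appears in round 3.

3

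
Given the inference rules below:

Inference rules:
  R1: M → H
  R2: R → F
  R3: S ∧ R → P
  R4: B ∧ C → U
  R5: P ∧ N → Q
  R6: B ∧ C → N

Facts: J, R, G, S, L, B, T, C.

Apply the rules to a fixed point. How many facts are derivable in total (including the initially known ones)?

13

Round 1 fires R2, R3, R4, R6, giving F, P, U, N.
Round 2 fires R5, giving Q.
Closure: {B, C, F, G, J, L, N, P, Q, R, S, T, U} — 13 facts.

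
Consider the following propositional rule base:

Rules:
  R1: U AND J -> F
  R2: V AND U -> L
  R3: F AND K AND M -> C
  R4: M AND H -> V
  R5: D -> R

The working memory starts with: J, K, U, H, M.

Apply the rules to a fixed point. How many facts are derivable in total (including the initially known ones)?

Round 1: R1 [U AND J -> F]; R4 [M AND H -> V]. Adds F, V.
Round 2: R2 [V AND U -> L]; R3 [F AND K AND M -> C]. Adds L, C.
Closure: {C, F, H, J, K, L, M, U, V} — 9 facts.

9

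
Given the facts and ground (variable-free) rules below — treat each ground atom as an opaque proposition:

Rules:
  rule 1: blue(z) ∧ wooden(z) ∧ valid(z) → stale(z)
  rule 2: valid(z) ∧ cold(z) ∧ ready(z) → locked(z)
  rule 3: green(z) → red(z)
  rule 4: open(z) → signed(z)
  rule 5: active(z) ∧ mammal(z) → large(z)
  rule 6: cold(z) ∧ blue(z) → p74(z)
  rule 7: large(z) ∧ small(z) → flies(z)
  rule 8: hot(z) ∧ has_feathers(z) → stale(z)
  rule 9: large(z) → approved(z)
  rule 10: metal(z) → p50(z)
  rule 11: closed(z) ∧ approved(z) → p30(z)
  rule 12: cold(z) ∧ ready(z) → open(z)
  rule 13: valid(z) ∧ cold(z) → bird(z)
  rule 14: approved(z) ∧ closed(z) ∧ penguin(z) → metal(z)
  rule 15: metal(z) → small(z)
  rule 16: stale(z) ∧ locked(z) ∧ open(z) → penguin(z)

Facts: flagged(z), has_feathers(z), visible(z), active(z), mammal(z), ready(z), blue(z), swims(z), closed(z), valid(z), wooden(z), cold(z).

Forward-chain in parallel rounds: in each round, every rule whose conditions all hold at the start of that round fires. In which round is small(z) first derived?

4

Round 1: rule 1 [blue(z) ∧ wooden(z) ∧ valid(z) → stale(z)]; rule 2 [valid(z) ∧ cold(z) ∧ ready(z) → locked(z)]; rule 5 [active(z) ∧ mammal(z) → large(z)]; rule 6 [cold(z) ∧ blue(z) → p74(z)]; rule 12 [cold(z) ∧ ready(z) → open(z)]; rule 13 [valid(z) ∧ cold(z) → bird(z)]. Adds stale(z), locked(z), large(z), p74(z), open(z), bird(z).
Round 2: rule 4 [open(z) → signed(z)]; rule 9 [large(z) → approved(z)]; rule 16 [stale(z) ∧ locked(z) ∧ open(z) → penguin(z)]. Adds signed(z), approved(z), penguin(z).
Round 3: rule 11 [closed(z) ∧ approved(z) → p30(z)]; rule 14 [approved(z) ∧ closed(z) ∧ penguin(z) → metal(z)]. Adds p30(z), metal(z).
Round 4: rule 10 [metal(z) → p50(z)]; rule 15 [metal(z) → small(z)]. Adds p50(z), small(z).
small(z) first appears in round 4.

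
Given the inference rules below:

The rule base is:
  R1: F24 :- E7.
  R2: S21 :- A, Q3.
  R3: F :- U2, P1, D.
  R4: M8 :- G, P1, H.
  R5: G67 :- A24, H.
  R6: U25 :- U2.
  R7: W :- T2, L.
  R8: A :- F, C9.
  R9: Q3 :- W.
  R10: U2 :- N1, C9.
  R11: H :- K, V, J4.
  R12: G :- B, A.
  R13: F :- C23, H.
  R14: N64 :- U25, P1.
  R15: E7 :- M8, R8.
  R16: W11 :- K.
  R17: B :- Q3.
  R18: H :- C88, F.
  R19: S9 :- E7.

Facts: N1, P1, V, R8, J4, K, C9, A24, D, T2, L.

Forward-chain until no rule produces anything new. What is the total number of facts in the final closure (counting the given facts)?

28

Round 1: R7 [W :- T2, L.]; R10 [U2 :- N1, C9.]; R11 [H :- K, V, J4.]; R16 [W11 :- K.]. Adds W, U2, H, W11.
Round 2: R3 [F :- U2, P1, D.]; R5 [G67 :- A24, H.]; R6 [U25 :- U2.]; R9 [Q3 :- W.]. Adds F, G67, U25, Q3.
Round 3: R8 [A :- F, C9.]; R14 [N64 :- U25, P1.]; R17 [B :- Q3.]. Adds A, N64, B.
Round 4: R2 [S21 :- A, Q3.]; R12 [G :- B, A.]. Adds S21, G.
Round 5: R4 [M8 :- G, P1, H.]. Adds M8.
Round 6: R15 [E7 :- M8, R8.]. Adds E7.
Round 7: R1 [F24 :- E7.]; R19 [S9 :- E7.]. Adds F24, S9.
Closure: {A, A24, B, C9, D, E7, F, F24, G, G67, H, J4, K, L, M8, N1, N64, P1, Q3, R8, S21, S9, T2, U2, U25, V, W, W11} — 28 facts.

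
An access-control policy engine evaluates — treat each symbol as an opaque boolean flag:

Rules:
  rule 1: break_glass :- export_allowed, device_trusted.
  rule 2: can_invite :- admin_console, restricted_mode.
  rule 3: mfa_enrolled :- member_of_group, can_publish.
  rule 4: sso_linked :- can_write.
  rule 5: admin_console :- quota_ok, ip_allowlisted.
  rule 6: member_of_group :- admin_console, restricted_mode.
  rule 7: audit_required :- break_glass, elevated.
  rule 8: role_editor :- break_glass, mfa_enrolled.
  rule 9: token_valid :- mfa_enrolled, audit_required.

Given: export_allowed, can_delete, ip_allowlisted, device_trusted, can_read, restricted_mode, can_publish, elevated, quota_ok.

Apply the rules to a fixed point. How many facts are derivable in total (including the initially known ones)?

17

Round 1 — rule 1, rule 5, derive break_glass, admin_console.
Round 2 — rule 2, rule 6, rule 7, derive can_invite, member_of_group, audit_required.
Round 3 — rule 3, derive mfa_enrolled.
Round 4 — rule 8, rule 9, derive role_editor, token_valid.
Closure: {admin_console, audit_required, break_glass, can_delete, can_invite, can_publish, can_read, device_trusted, elevated, export_allowed, ip_allowlisted, member_of_group, mfa_enrolled, quota_ok, restricted_mode, role_editor, token_valid} — 17 facts.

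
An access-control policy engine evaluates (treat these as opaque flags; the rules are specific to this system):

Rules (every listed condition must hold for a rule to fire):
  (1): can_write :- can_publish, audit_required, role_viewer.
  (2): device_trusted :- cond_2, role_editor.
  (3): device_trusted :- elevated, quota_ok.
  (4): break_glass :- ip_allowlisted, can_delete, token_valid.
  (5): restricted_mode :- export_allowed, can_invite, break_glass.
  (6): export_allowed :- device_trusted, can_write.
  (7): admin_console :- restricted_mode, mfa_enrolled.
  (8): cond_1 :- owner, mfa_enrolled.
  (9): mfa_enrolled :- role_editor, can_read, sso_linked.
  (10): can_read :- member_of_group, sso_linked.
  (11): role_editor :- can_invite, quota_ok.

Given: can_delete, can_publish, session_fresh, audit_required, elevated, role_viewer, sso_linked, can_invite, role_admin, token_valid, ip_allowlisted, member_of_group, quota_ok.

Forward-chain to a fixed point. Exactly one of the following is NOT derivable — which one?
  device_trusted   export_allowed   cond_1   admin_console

cond_1

Round 1 fires (1), (3), (4), (10), (11), giving can_write, device_trusted, break_glass, can_read, role_editor.
Round 2 fires (6), (9), giving export_allowed, mfa_enrolled.
Round 3 fires (5), giving restricted_mode.
Round 4 fires (7), giving admin_console.
Derived: device_trusted (round 1), admin_console (round 4), export_allowed (round 2). cond_1 never appears in any round.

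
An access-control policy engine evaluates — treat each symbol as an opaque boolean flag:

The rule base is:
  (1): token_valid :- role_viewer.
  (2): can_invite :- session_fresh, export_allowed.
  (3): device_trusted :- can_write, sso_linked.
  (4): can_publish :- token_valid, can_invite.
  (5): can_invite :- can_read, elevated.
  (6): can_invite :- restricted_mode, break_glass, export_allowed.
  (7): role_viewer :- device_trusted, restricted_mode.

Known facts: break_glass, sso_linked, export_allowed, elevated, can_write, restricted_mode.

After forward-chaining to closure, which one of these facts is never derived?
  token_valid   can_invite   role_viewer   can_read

can_read

Round 1 — (3), (6), derive device_trusted, can_invite.
Round 2 — (7), derive role_viewer.
Round 3 — (1), derive token_valid.
Round 4 — (4), derive can_publish.
Derived: role_viewer (round 2), can_invite (round 1), token_valid (round 3). can_read never appears in any round.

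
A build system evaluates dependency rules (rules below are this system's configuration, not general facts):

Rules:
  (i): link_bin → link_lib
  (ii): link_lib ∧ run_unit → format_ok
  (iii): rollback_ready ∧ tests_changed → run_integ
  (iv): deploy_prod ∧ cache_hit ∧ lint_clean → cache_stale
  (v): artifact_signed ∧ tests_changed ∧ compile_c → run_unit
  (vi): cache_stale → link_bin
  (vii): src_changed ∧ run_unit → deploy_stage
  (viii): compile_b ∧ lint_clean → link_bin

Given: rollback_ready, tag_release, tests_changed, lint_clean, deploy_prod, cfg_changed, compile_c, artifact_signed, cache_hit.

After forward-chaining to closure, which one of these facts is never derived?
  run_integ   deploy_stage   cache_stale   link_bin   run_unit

[1] (iii) [rollback_ready ∧ tests_changed → run_integ]; (iv) [deploy_prod ∧ cache_hit ∧ lint_clean → cache_stale]; (v) [artifact_signed ∧ tests_changed ∧ compile_c → run_unit]. ⇒ new: run_integ, cache_stale, run_unit.
[2] (vi) [cache_stale → link_bin]. ⇒ new: link_bin.
[3] (i) [link_bin → link_lib]. ⇒ new: link_lib.
[4] (ii) [link_lib ∧ run_unit → format_ok]. ⇒ new: format_ok.
Derived: cache_stale (round 1), link_bin (round 2), run_integ (round 1), run_unit (round 1). deploy_stage never appears in any round.

deploy_stage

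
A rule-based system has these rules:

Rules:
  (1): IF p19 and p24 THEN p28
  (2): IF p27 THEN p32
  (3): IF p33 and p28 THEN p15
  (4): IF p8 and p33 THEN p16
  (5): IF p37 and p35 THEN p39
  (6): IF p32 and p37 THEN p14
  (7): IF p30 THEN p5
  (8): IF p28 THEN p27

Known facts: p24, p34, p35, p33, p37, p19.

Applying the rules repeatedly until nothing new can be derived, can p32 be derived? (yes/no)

Round 1 — (1), (5), derive p28, p39.
Round 2 — (3), (8), derive p15, p27.
Round 3 — (2), derive p32.
Round 4 — (6), derive p14.
p32 appears in round 3, so it is derivable.

yes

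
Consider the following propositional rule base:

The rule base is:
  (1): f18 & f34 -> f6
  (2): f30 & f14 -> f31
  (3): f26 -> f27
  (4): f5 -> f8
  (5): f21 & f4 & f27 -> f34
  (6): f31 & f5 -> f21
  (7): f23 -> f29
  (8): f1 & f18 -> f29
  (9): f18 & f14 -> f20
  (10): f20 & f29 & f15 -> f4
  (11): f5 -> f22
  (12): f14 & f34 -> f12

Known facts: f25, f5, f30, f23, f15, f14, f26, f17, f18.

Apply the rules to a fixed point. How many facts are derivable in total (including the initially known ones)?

Round 1: (2) [f30 & f14 -> f31]; (3) [f26 -> f27]; (4) [f5 -> f8]; (7) [f23 -> f29]; (9) [f18 & f14 -> f20]; (11) [f5 -> f22]. Adds f31, f27, f8, f29, f20, f22.
Round 2: (6) [f31 & f5 -> f21]; (10) [f20 & f29 & f15 -> f4]. Adds f21, f4.
Round 3: (5) [f21 & f4 & f27 -> f34]. Adds f34.
Round 4: (1) [f18 & f34 -> f6]; (12) [f14 & f34 -> f12]. Adds f6, f12.
Closure: {f12, f14, f15, f17, f18, f20, f21, f22, f23, f25, f26, f27, f29, f30, f31, f34, f4, f5, f6, f8} — 20 facts.

20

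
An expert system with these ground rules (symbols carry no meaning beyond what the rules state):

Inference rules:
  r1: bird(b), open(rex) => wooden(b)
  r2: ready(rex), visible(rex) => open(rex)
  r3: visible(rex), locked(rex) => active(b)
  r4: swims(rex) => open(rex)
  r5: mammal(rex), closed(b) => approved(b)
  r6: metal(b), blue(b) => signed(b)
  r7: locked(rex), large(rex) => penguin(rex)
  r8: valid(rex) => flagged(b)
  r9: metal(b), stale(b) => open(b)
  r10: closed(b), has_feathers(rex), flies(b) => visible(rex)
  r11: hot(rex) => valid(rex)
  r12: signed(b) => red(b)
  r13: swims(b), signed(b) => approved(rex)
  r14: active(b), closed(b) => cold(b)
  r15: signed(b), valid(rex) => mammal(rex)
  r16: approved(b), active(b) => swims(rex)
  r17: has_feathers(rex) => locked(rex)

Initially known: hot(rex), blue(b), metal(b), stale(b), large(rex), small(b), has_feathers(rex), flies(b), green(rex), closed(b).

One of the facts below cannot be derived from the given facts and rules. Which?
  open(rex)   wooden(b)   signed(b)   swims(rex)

wooden(b)

Round 1 — r6, r9, r10, r11, r17, derive signed(b), open(b), visible(rex), valid(rex), locked(rex).
Round 2 — r3, r7, r8, r12, r15, derive active(b), penguin(rex), flagged(b), red(b), mammal(rex).
Round 3 — r5, r14, derive approved(b), cold(b).
Round 4 — r16, derive swims(rex).
Round 5 — r4, derive open(rex).
Derived: signed(b) (round 1), swims(rex) (round 4), open(rex) (round 5). wooden(b) never appears in any round.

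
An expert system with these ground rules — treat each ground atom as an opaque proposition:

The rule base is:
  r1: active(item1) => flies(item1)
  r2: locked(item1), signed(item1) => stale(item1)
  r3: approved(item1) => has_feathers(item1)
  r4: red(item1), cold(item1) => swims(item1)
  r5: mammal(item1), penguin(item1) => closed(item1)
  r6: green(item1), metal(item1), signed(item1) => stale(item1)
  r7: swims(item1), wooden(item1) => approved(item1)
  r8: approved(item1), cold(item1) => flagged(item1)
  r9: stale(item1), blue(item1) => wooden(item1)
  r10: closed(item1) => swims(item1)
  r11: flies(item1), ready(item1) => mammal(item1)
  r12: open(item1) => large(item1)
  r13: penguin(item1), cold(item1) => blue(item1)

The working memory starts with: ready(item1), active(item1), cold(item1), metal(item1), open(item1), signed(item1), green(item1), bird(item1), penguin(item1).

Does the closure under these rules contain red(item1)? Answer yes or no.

no

Round 1: r1 [active(item1) => flies(item1)]; r6 [green(item1), metal(item1), signed(item1) => stale(item1)]; r12 [open(item1) => large(item1)]; r13 [penguin(item1), cold(item1) => blue(item1)]. New: flies(item1), stale(item1), large(item1), blue(item1).
Round 2: r9 [stale(item1), blue(item1) => wooden(item1)]; r11 [flies(item1), ready(item1) => mammal(item1)]. New: wooden(item1), mammal(item1).
Round 3: r5 [mammal(item1), penguin(item1) => closed(item1)]. New: closed(item1).
Round 4: r10 [closed(item1) => swims(item1)]. New: swims(item1).
Round 5: r7 [swims(item1), wooden(item1) => approved(item1)]. New: approved(item1).
Round 6: r3 [approved(item1) => has_feathers(item1)]; r8 [approved(item1), cold(item1) => flagged(item1)]. New: has_feathers(item1), flagged(item1).
Fixed point reached. No rule has red(item1) as a consequent, and it is not given.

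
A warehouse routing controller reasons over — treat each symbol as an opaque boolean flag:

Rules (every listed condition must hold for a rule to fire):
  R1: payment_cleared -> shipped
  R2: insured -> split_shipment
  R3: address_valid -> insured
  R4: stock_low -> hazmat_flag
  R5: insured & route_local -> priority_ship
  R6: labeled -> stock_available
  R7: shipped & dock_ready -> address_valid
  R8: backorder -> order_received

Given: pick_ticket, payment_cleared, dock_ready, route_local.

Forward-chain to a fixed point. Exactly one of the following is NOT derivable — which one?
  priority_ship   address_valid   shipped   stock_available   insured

stock_available

Round 1 fires R1, giving shipped.
Round 2 fires R7, giving address_valid.
Round 3 fires R3, giving insured.
Round 4 fires R2, R5, giving split_shipment, priority_ship.
Derived: insured (round 3), priority_ship (round 4), address_valid (round 2), shipped (round 1). stock_available never appears in any round.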